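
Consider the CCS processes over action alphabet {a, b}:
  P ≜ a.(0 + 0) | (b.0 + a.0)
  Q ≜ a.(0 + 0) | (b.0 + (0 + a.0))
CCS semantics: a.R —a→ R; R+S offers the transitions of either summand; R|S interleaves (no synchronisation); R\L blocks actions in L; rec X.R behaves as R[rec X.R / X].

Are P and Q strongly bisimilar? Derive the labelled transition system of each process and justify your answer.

P ~ Q

Reachable graph of P (4 states):
  s0 = a.(0 + 0) | (b.0 + a.0) | --a--▸ s1, --a--▸ s2, --b--▸ s2
  s1 = (0 + 0) | (b.0 + a.0) | --a--▸ s3, --b--▸ s3
  s2 = a.(0 + 0) | 0 | --a--▸ s3
  s3 = (0 + 0) | 0 | deadlocked
Reachable graph of Q (4 states):
  t0 = a.(0 + 0) | (b.0 + (0 + a.0)) | --a--▸ t1, --a--▸ t2, --b--▸ t2
  t1 = (0 + 0) | (b.0 + (0 + a.0)) | --a--▸ t3, --b--▸ t3
  t2 = a.(0 + 0) | 0 | --a--▸ t3
  t3 = (0 + 0) | 0 | deadlocked
Partition-refinement fixed point:
  B0 = {s0, t0}
  B1 = {s2, t2}
  B2 = {s3, t3}
  B3 = {s1, t1}
s0 ∈ B0, t0 ∈ B0 → same block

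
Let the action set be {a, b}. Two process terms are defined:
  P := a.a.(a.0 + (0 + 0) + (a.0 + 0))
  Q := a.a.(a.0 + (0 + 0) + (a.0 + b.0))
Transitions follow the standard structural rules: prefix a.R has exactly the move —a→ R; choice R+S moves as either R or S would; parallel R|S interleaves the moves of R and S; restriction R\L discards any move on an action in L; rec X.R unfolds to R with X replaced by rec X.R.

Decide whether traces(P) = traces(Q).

LTS(P): 4 reachable states
  p0 = a.a.(a.0 + (0 + 0) + (a.0 + 0)) ⊢ =a=> p1
  p1 = a.(a.0 + (0 + 0) + (a.0 + 0)) ⊢ =a=> p2
  p2 = a.0 + (0 + 0) + (a.0 + 0) ⊢ =a=> p3
  p3 = 0 ⊢ stopped
LTS(Q): 4 reachable states
  q0 = a.a.(a.0 + (0 + 0) + (a.0 + b.0)) ⊢ =a=> q1
  q1 = a.(a.0 + (0 + 0) + (a.0 + b.0)) ⊢ =a=> q2
  q2 = a.0 + (0 + 0) + (a.0 + b.0) ⊢ =a=> q3, =b=> q3
  q3 = 0 ⊢ stopped
Executing aab from Q (initial set {q0}):
  step 1 (a): {q1}
  step 2 (a): {q2}
  step 3 (b): {q3}
  — Q admits the full trace.
Executing aab from P (initial set {p0}):
  step 1 (a): {p1}
  step 2 (a): {p2}
  step 3 (b): no successor for P

trace-distinct — witness ⟨aab⟩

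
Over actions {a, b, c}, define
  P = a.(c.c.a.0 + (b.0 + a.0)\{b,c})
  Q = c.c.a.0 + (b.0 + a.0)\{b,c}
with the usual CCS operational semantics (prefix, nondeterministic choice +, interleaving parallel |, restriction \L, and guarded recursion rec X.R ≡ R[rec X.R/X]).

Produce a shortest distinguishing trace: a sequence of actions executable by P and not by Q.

aa

LTS(P): 6 reachable states
  m0 = a.(c.c.a.0 + (b.0 + a.0)\{b,c}) has moves =a=> m1
  m1 = c.c.a.0 + (b.0 + a.0)\{b,c} has moves =a=> m2, =c=> m3
  m2 = 0\{b,c} has moves ·
  m3 = c.a.0 has moves =c=> m4
  m4 = a.0 has moves =a=> m5
  m5 = 0 has moves ·
LTS(Q): 5 reachable states
  n0 = c.c.a.0 + (b.0 + a.0)\{b,c} has moves =a=> n1, =c=> n2
  n1 = 0\{b,c} has moves ·
  n2 = c.a.0 has moves =c=> n3
  n3 = a.0 has moves =a=> n4
  n4 = 0 has moves ·
Executing aa from P (initial set {m0}):
  [1] a ⇒ {m1}
  [2] a ⇒ {m2}
  P completes σ.
Executing aa from Q (initial set {n0}):
  [1] a ⇒ {n1}
  [2] a ⇒ ∅  — Q cannot continue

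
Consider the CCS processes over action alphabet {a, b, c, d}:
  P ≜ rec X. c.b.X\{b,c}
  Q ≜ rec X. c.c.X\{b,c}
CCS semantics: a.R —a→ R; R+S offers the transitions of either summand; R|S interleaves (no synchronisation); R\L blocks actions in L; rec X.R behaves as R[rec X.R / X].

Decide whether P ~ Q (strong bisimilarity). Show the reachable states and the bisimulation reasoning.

P ≁ Q

P's transition system — 3 states:
  m0 = rec X. c.b.X\{b,c} | ··c··> m1
  m1 = b.(rec X. c.b.X\{b,c})\{b,c} | ··b··> m2
  m2 = (rec X. c.b.X\{b,c})\{b,c} | ∅
Q's transition system — 3 states:
  n0 = rec X. c.c.X\{b,c} | ··c··> n1
  n1 = c.(rec X. c.c.X\{b,c})\{b,c} | ··c··> n2
  n2 = (rec X. c.c.X\{b,c})\{b,c} | ∅
Partition-refinement fixed point:
  B0 = {m0}
  B1 = {m1}
  B2 = {m2, n2}
  B3 = {n0}
  B4 = {n1}
m0 ∈ B0, n0 ∈ B3 → different blocks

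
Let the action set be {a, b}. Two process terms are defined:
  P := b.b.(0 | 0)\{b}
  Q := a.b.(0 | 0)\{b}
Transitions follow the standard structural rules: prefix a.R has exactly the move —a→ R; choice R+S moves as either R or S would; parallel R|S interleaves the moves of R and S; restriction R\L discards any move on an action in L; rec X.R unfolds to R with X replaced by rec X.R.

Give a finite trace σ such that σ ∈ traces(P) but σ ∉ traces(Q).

LTS(P): 3 reachable states
  u0 = b.b.(0 | 0)\{b} → ··b··> u1
  u1 = b.(0 | 0)\{b} → ··b··> u2
  u2 = (0 | 0)\{b} → deadlocked
LTS(Q): 3 reachable states
  v0 = a.b.(0 | 0)\{b} → ··a··> v1
  v1 = b.(0 | 0)\{b} → ··b··> v2
  v2 = (0 | 0)\{b} → deadlocked
Trace ⟨b⟩ through P, begin at {u0}:
  after b @ step 1: {u1}
  ✓ P
Trace ⟨b⟩ through Q, begin at {v0}:
  after b @ step 1: ∅ (Q stuck)

b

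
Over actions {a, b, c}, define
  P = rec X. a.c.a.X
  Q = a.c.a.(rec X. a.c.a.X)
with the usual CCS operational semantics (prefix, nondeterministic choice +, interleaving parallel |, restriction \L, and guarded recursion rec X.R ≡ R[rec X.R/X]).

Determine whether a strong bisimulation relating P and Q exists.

bisimilar

LTS(P): 3 reachable states
  m0 = rec X. a.c.a.X ⊢ —a→ m1
  m1 = c.a.(rec X. a.c.a.X) ⊢ —c→ m2
  m2 = a.(rec X. a.c.a.X) ⊢ —a→ m0
LTS(Q): 4 reachable states
  n0 = a.c.a.(rec X. a.c.a.X) ⊢ —a→ n1
  n1 = c.a.(rec X. a.c.a.X) ⊢ —c→ n2
  n2 = a.(rec X. a.c.a.X) ⊢ —a→ n3
  n3 = rec X. a.c.a.X ⊢ —a→ n1
Partition-refinement fixed point:
  B0 = {m0, n0, n3}
  B1 = {m1, n1}
  B2 = {m2, n2}
m0 ∈ B0, n0 ∈ B0 → same block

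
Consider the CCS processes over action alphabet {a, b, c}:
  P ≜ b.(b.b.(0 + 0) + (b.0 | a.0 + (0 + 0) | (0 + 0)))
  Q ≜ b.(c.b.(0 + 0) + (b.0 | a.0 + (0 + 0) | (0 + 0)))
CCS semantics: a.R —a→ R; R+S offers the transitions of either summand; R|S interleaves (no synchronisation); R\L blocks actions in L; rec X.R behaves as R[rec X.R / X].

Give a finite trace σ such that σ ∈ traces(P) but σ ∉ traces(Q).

bbb

Reachable graph of P (7 states):
  s0 = b.(b.b.(0 + 0) + (b.0 | a.0 + (0 + 0) | (0 + 0))) → -b-> s1
  s1 = b.b.(0 + 0) + (b.0 | a.0 + (0 + 0) | (0 + 0)) → -a-> s2, -b-> s3, -b-> s4
  s2 = b.0 | 0 → -b-> s5
  s3 = 0 | a.0 → -a-> s5
  s4 = b.(0 + 0) → -b-> s6
  s5 = 0 | 0 → (no moves)
  s6 = 0 + 0 → (no moves)
Reachable graph of Q (7 states):
  t0 = b.(c.b.(0 + 0) + (b.0 | a.0 + (0 + 0) | (0 + 0))) → -b-> t1
  t1 = c.b.(0 + 0) + (b.0 | a.0 + (0 + 0) | (0 + 0)) → -a-> t2, -b-> t3, -c-> t4
  t2 = b.0 | 0 → -b-> t5
  t3 = 0 | a.0 → -a-> t5
  t4 = b.(0 + 0) → -b-> t6
  t5 = 0 | 0 → (no moves)
  t6 = 0 + 0 → (no moves)
Run σ = ⟨bbb⟩ on P: start {s0}
  step 1 (b): {s1}
  step 2 (b): {s3, s4}
  step 3 (b): {s6}
  ✓ P
Run σ = ⟨bbb⟩ on Q: start {t0}
  step 1 (b): {t1}
  step 2 (b): {t3}
  step 3 (b): ∅  — Q cannot continue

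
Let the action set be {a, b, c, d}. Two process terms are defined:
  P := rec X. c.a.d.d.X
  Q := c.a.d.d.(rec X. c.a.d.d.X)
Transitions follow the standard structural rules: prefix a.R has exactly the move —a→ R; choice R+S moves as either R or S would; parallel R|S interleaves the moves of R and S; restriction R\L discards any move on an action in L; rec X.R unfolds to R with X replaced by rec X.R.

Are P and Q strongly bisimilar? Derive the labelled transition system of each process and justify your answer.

Reachable graph of P (4 states):
  u0 = rec X. c.a.d.d.X has moves -c-> u1
  u1 = a.d.d.(rec X. c.a.d.d.X) has moves -a-> u2
  u2 = d.d.(rec X. c.a.d.d.X) has moves -d-> u3
  u3 = d.(rec X. c.a.d.d.X) has moves -d-> u0
Reachable graph of Q (5 states):
  v0 = c.a.d.d.(rec X. c.a.d.d.X) has moves -c-> v1
  v1 = a.d.d.(rec X. c.a.d.d.X) has moves -a-> v2
  v2 = d.d.(rec X. c.a.d.d.X) has moves -d-> v3
  v3 = d.(rec X. c.a.d.d.X) has moves -d-> v4
  v4 = rec X. c.a.d.d.X has moves -c-> v1
Bisimilarity quotient blocks:
  B0 = {u0, v0, v4}
  B1 = {u1, v1}
  B2 = {u2, v2}
  B3 = {u3, v3}
u0 ∈ B0, v0 ∈ B0 → same block

bisimilar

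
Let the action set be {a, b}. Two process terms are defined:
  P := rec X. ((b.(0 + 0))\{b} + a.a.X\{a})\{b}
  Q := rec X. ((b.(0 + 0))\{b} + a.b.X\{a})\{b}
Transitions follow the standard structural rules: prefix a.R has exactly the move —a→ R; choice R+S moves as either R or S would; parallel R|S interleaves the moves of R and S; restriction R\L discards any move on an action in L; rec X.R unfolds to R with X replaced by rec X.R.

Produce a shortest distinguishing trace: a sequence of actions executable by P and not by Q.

Reachable graph of P (3 states):
  s0 = rec X. ((b.(0 + 0))\{b} + a.a.X\{a})\{b} | —a→ s1
  s1 = (a.(rec X. ((b.(0 + 0))\{b} + a.a.X\{a})\{b})\{a})\{b} | —a→ s2
  s2 = (rec X. ((b.(0 + 0))\{b} + a.a.X\{a})\{b})\{a}\{b} | stopped
Reachable graph of Q (2 states):
  t0 = rec X. ((b.(0 + 0))\{b} + a.b.X\{a})\{b} | —a→ t1
  t1 = (b.(rec X. ((b.(0 + 0))\{b} + a.b.X\{a})\{b})\{a})\{b} | stopped
Run σ = ⟨aa⟩ on P: start {s0}
  after a @ step 1: {s1}
  after a @ step 2: {s2}
  — P admits the full trace.
Run σ = ⟨aa⟩ on Q: start {t0}
  after a @ step 1: {t1}
  after a @ step 2: ∅ (Q stuck)

aa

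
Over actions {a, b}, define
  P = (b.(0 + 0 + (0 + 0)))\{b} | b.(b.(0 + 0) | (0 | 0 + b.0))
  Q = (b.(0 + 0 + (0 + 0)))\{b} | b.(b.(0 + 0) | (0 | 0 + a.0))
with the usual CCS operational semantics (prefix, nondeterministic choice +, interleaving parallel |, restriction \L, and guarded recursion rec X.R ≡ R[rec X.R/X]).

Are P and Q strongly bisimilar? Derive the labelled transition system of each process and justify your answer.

not bisimilar

LTS(P): 5 reachable states
  p0 = (b.(0 + 0 + (0 + 0)))\{b} | b.(b.(0 + 0) | (0 | 0 + b.0)) ⊢ -b-> p1
  p1 = (b.(0 + 0 + (0 + 0)))\{b} | (b.(0 + 0) | (0 | 0 + b.0)) ⊢ -b-> p2, -b-> p3
  p2 = (b.(0 + 0 + (0 + 0)))\{b} | ((0 + 0) | (0 | 0 + b.0)) ⊢ -b-> p4
  p3 = (b.(0 + 0 + (0 + 0)))\{b} | (b.(0 + 0) | 0) ⊢ -b-> p4
  p4 = (b.(0 + 0 + (0 + 0)))\{b} | ((0 + 0) | 0) ⊢ ∅
LTS(Q): 5 reachable states
  q0 = (b.(0 + 0 + (0 + 0)))\{b} | b.(b.(0 + 0) | (0 | 0 + a.0)) ⊢ -b-> q1
  q1 = (b.(0 + 0 + (0 + 0)))\{b} | (b.(0 + 0) | (0 | 0 + a.0)) ⊢ -a-> q2, -b-> q3
  q2 = (b.(0 + 0 + (0 + 0)))\{b} | (b.(0 + 0) | 0) ⊢ -b-> q4
  q3 = (b.(0 + 0 + (0 + 0)))\{b} | ((0 + 0) | (0 | 0 + a.0)) ⊢ -a-> q4
  q4 = (b.(0 + 0 + (0 + 0)))\{b} | ((0 + 0) | 0) ⊢ ∅
Coarsest stable partition (strong bisimilarity classes):
  B0 = {p0}
  B1 = {p1}
  B2 = {p2, p3, q2}
  B3 = {p4, q4}
  B4 = {q0}
  B5 = {q1}
  B6 = {q3}
p0 ∈ B0, q0 ∈ B4 → different blocks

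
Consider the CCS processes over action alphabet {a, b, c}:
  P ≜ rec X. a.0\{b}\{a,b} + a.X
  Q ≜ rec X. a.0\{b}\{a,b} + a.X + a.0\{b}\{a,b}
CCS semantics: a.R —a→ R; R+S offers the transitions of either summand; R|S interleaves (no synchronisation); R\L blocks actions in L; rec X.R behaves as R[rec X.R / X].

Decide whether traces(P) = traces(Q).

traces(P) = traces(Q)

Reachable graph of P (2 states):
  s0 = rec X. a.0\{b}\{a,b} + a.X → =a=> s0, =a=> s1
  s1 = 0\{b}\{a,b} → (no moves)
Reachable graph of Q (2 states):
  t0 = rec X. a.0\{b}\{a,b} + a.X + a.0\{b}\{a,b} → =a=> t0, =a=> t1
  t1 = 0\{b}\{a,b} → (no moves)
Coarsest stable partition (strong bisimilarity classes):
  B0 = {s0, t0}
  B1 = {s1, t1}
s0 ∈ B0, t0 ∈ B0 → same block
Bisimilar ⇒ trace-equivalent.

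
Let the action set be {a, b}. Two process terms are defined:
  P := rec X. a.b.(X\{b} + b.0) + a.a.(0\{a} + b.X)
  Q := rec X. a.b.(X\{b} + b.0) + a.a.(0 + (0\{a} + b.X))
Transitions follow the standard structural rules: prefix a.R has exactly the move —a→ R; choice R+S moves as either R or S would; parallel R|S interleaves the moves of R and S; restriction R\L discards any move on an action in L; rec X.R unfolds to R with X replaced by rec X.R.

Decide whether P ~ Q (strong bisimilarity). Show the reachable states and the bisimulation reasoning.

bisimilar

LTS(P): 9 reachable states
  m0 = rec X. a.b.(X\{b} + b.0) + a.a.(0\{a} + b.X) ⊢ --a--▸ m1, --a--▸ m2
  m1 = a.(0\{a} + b.(rec X. a.b.(X\{b} + b.0) + a.a.(0\{a} + b.X))) ⊢ --a--▸ m3
  m2 = b.((rec X. a.b.(X\{b} + b.0) + a.a.(0\{a} + b.X))\{b} + b.0) ⊢ --b--▸ m4
  m3 = 0\{a} + b.(rec X. a.b.(X\{b} + b.0) + a.a.(0\{a} + b.X)) ⊢ --b--▸ m0
  m4 = (rec X. a.b.(X\{b} + b.0) + a.a.(0\{a} + b.X))\{b} + b.0 ⊢ --a--▸ m5, --a--▸ m6, --b--▸ m7
  m5 = (a.(0\{a} + b.(rec X. a.b.(X\{b} + b.0) + a.a.(0\{a} + b.X))))\{b} ⊢ --a--▸ m8
  m6 = (b.((rec X. a.b.(X\{b} + b.0) + a.a.(0\{a} + b.X))\{b} + b.0))\{b} ⊢ ∅
  m7 = 0 ⊢ ∅
  m8 = (0\{a} + b.(rec X. a.b.(X\{b} + b.0) + a.a.(0\{a} + b.X)))\{b} ⊢ ∅
LTS(Q): 9 reachable states
  n0 = rec X. a.b.(X\{b} + b.0) + a.a.(0 + (0\{a} + b.X)) ⊢ --a--▸ n1, --a--▸ n2
  n1 = a.(0 + (0\{a} + b.(rec X. a.b.(X\{b} + b.0) + a.a.(0 + (0\{a} + b.X))))) ⊢ --a--▸ n3
  n2 = b.((rec X. a.b.(X\{b} + b.0) + a.a.(0 + (0\{a} + b.X)))\{b} + b.0) ⊢ --b--▸ n4
  n3 = 0 + (0\{a} + b.(rec X. a.b.(X\{b} + b.0) + a.a.(0 + (0\{a} + b.X)))) ⊢ --b--▸ n0
  n4 = (rec X. a.b.(X\{b} + b.0) + a.a.(0 + (0\{a} + b.X)))\{b} + b.0 ⊢ --a--▸ n5, --a--▸ n6, --b--▸ n7
  n5 = (a.(0 + (0\{a} + b.(rec X. a.b.(X\{b} + b.0) + a.a.(0 + (0\{a} + b.X))))))\{b} ⊢ --a--▸ n8
  n6 = (b.((rec X. a.b.(X\{b} + b.0) + a.a.(0 + (0\{a} + b.X)))\{b} + b.0))\{b} ⊢ ∅
  n7 = 0 ⊢ ∅
  n8 = (0 + (0\{a} + b.(rec X. a.b.(X\{b} + b.0) + a.a.(0 + (0\{a} + b.X)))))\{b} ⊢ ∅
Bisimilarity quotient blocks:
  B0 = {m0, n0}
  B1 = {m1, n1}
  B2 = {m3, n3}
  B3 = {m2, n2}
  B4 = {m4, n4}
  B5 = {m5, n5}
  B6 = {m6, m7, m8, n6, n7, n8}
m0 ∈ B0, n0 ∈ B0 → same block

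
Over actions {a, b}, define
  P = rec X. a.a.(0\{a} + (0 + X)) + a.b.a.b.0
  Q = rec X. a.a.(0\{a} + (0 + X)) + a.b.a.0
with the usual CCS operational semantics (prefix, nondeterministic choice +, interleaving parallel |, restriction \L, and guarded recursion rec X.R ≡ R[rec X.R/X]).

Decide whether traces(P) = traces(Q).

P's transition system — 7 states:
  m0 = rec X. a.a.(0\{a} + (0 + X)) + a.b.a.b.0 → =a=> m1, =a=> m2
  m1 = a.(0\{a} + (0 + (rec X. a.a.(0\{a} + (0 + X)) + a.b.a.b.0))) → =a=> m3
  m2 = b.a.b.0 → =b=> m4
  m3 = 0\{a} + (0 + (rec X. a.a.(0\{a} + (0 + X)) + a.b.a.b.0)) → =a=> m1, =a=> m2
  m4 = a.b.0 → =a=> m5
  m5 = b.0 → =b=> m6
  m6 = 0 → ·
Q's transition system — 6 states:
  n0 = rec X. a.a.(0\{a} + (0 + X)) + a.b.a.0 → =a=> n1, =a=> n2
  n1 = a.(0\{a} + (0 + (rec X. a.a.(0\{a} + (0 + X)) + a.b.a.0))) → =a=> n3
  n2 = b.a.0 → =b=> n4
  n3 = 0\{a} + (0 + (rec X. a.a.(0\{a} + (0 + X)) + a.b.a.0)) → =a=> n1, =a=> n2
  n4 = a.0 → =a=> n5
  n5 = 0 → ·
Trace ⟨abab⟩ through P, begin at {m0}:
  after a @ step 1: {m1, m2}
  after b @ step 2: {m4}
  after a @ step 3: {m5}
  after b @ step 4: {m6}
  — P admits the full trace.
Trace ⟨abab⟩ through Q, begin at {n0}:
  after a @ step 1: {n1, n2}
  after b @ step 2: {n4}
  after a @ step 3: {n5}
  after b @ step 4: no successor for Q

traces(P) ≠ traces(Q) — witness ⟨abab⟩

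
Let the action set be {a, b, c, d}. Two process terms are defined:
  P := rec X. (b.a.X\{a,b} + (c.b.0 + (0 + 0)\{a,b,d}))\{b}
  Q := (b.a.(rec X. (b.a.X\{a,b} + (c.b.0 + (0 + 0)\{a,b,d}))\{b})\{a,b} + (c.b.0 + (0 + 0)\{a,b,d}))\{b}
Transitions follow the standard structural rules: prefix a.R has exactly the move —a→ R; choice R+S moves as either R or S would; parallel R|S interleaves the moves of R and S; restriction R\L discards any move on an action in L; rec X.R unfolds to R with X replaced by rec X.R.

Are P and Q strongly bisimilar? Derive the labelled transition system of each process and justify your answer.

bisimilar

P's transition system — 2 states:
  p0 = rec X. (b.a.X\{a,b} + (c.b.0 + (0 + 0)\{a,b,d}))\{b} has moves —c→ p1
  p1 = (b.0)\{b} has moves stopped
Q's transition system — 2 states:
  q0 = (b.a.(rec X. (b.a.X\{a,b} + (c.b.0 + (0 + 0)\{a,b,d}))\{b})\{a,b} + (c.b.0 + (0 + 0)\{a,b,d}))\{b} has moves —c→ q1
  q1 = (b.0)\{b} has moves stopped
Bisimilarity quotient blocks:
  B0 = {p0, q0}
  B1 = {p1, q1}
p0 ∈ B0, q0 ∈ B0 → same block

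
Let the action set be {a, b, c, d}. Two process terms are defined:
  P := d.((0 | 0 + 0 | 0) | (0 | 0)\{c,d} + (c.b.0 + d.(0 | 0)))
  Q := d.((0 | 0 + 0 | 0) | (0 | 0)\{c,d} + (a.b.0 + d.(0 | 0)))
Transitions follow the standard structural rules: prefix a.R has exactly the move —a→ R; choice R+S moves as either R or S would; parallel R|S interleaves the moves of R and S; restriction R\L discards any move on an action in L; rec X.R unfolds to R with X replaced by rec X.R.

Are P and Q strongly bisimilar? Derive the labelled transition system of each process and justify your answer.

NO

Reachable graph of P (5 states):
  p0 = d.((0 | 0 + 0 | 0) | (0 | 0)\{c,d} + (c.b.0 + d.(0 | 0))) has moves ··d··> p1
  p1 = (0 | 0 + 0 | 0) | (0 | 0)\{c,d} + (c.b.0 + d.(0 | 0)) has moves ··c··> p2, ··d··> p3
  p2 = b.0 has moves ··b··> p4
  p3 = 0 | 0 has moves ·
  p4 = 0 has moves ·
Reachable graph of Q (5 states):
  q0 = d.((0 | 0 + 0 | 0) | (0 | 0)\{c,d} + (a.b.0 + d.(0 | 0))) has moves ··d··> q1
  q1 = (0 | 0 + 0 | 0) | (0 | 0)\{c,d} + (a.b.0 + d.(0 | 0)) has moves ··a··> q2, ··d··> q3
  q2 = b.0 has moves ··b··> q4
  q3 = 0 | 0 has moves ·
  q4 = 0 has moves ·
Coarsest stable partition (strong bisimilarity classes):
  B0 = {p0}
  B1 = {p1}
  B2 = {p3, p4, q3, q4}
  B3 = {p2, q2}
  B4 = {q0}
  B5 = {q1}
p0 ∈ B0, q0 ∈ B4 → different blocks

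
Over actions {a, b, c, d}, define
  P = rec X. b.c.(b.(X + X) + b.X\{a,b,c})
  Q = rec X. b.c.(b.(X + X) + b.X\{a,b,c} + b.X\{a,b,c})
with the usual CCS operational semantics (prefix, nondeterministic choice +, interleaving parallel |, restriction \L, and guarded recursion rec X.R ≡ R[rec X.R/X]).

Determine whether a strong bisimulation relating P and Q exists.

P's transition system — 5 states:
  m0 = rec X. b.c.(b.(X + X) + b.X\{a,b,c}) → =b=> m1
  m1 = c.(b.((rec X. b.c.(b.(X + X) + b.X\{a,b,c})) + (rec X. b.c.(b.(X + X) + b.X\{a,b,c}))) + b.(rec X. b.c.(b.(X + X) + b.X\{a,b,c}))\{a,b,c}) → =c=> m2
  m2 = b.((rec X. b.c.(b.(X + X) + b.X\{a,b,c})) + (rec X. b.c.(b.(X + X) + b.X\{a,b,c}))) + b.(rec X. b.c.(b.(X + X) + b.X\{a,b,c}))\{a,b,c} → =b=> m3, =b=> m4
  m3 = (rec X. b.c.(b.(X + X) + b.X\{a,b,c})) + (rec X. b.c.(b.(X + X) + b.X\{a,b,c})) → =b=> m1
  m4 = (rec X. b.c.(b.(X + X) + b.X\{a,b,c}))\{a,b,c} → ·
Q's transition system — 5 states:
  n0 = rec X. b.c.(b.(X + X) + b.X\{a,b,c} + b.X\{a,b,c}) → =b=> n1
  n1 = c.(b.((rec X. b.c.(b.(X + X) + b.X\{a,b,c} + b.X\{a,b,c})) + (rec X. b.c.(b.(X + X) + b.X\{a,b,c} + b.X\{a,b,c}))) + b.(rec X. b.c.(b.(X + X) + b.X\{a,b,c} + b.X\{a,b,c}))\{a,b,c} + b.(rec X. b.c.(b.(X + X) + b.X\{a,b,c} + b.X\{a,b,c}))\{a,b,c}) → =c=> n2
  n2 = b.((rec X. b.c.(b.(X + X) + b.X\{a,b,c} + b.X\{a,b,c})) + (rec X. b.c.(b.(X + X) + b.X\{a,b,c} + b.X\{a,b,c}))) + b.(rec X. b.c.(b.(X + X) + b.X\{a,b,c} + b.X\{a,b,c}))\{a,b,c} + b.(rec X. b.c.(b.(X + X) + b.X\{a,b,c} + b.X\{a,b,c}))\{a,b,c} → =b=> n3, =b=> n4
  n3 = (rec X. b.c.(b.(X + X) + b.X\{a,b,c} + b.X\{a,b,c})) + (rec X. b.c.(b.(X + X) + b.X\{a,b,c} + b.X\{a,b,c})) → =b=> n1
  n4 = (rec X. b.c.(b.(X + X) + b.X\{a,b,c} + b.X\{a,b,c}))\{a,b,c} → ·
Bisimilarity quotient blocks:
  B0 = {m0, m3, n0, n3}
  B1 = {m1, n1}
  B2 = {m2, n2}
  B3 = {m4, n4}
m0 ∈ B0, n0 ∈ B0 → same block

bisimilar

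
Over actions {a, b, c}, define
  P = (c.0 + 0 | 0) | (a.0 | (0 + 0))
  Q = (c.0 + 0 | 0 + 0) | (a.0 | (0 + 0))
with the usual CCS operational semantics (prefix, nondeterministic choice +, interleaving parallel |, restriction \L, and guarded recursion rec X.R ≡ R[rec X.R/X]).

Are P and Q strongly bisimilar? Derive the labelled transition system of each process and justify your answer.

P ~ Q

LTS(P): 4 reachable states
  u0 = (c.0 + 0 | 0) | (a.0 | (0 + 0)) has moves --a--▸ u1, --c--▸ u2
  u1 = (c.0 + 0 | 0) | (0 | (0 + 0)) has moves --c--▸ u3
  u2 = 0 | (a.0 | (0 + 0)) has moves --a--▸ u3
  u3 = 0 | (0 | (0 + 0)) has moves ∅
LTS(Q): 4 reachable states
  v0 = (c.0 + 0 | 0 + 0) | (a.0 | (0 + 0)) has moves --a--▸ v1, --c--▸ v2
  v1 = (c.0 + 0 | 0 + 0) | (0 | (0 + 0)) has moves --c--▸ v3
  v2 = 0 | (a.0 | (0 + 0)) has moves --a--▸ v3
  v3 = 0 | (0 | (0 + 0)) has moves ∅
Bisimilarity quotient blocks:
  B0 = {u0, v0}
  B1 = {u1, v1}
  B2 = {u3, v3}
  B3 = {u2, v2}
u0 ∈ B0, v0 ∈ B0 → same block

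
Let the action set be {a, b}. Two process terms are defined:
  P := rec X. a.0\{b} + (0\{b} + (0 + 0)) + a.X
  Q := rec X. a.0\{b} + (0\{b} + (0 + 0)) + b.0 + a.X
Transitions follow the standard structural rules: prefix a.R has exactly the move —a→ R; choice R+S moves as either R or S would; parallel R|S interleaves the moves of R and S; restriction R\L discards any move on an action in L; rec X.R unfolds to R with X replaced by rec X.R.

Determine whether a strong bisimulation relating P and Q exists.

P's transition system — 2 states:
  s0 = rec X. a.0\{b} + (0\{b} + (0 + 0)) + a.X has moves ··a··> s0, ··a··> s1
  s1 = 0\{b} has moves (no moves)
Q's transition system — 3 states:
  t0 = rec X. a.0\{b} + (0\{b} + (0 + 0)) + b.0 + a.X has moves ··a··> t0, ··a··> t1, ··b··> t2
  t1 = 0\{b} has moves (no moves)
  t2 = 0 has moves (no moves)
Coarsest stable partition (strong bisimilarity classes):
  B0 = {s0}
  B1 = {s1, t1, t2}
  B2 = {t0}
s0 ∈ B0, t0 ∈ B2 → different blocks

NO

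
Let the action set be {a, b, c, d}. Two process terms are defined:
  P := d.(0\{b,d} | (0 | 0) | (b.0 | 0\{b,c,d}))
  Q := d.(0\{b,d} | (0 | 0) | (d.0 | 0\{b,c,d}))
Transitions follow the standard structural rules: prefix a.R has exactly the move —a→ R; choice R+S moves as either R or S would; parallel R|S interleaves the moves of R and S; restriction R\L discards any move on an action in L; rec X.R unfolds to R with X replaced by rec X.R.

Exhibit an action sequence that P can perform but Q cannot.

db

Reachable graph of P (3 states):
  s0 = d.(0\{b,d} | (0 | 0) | (b.0 | 0\{b,c,d})) ⊢ ··d··> s1
  s1 = 0\{b,d} | (0 | 0) | (b.0 | 0\{b,c,d}) ⊢ ··b··> s2
  s2 = 0\{b,d} | (0 | 0) | (0 | 0\{b,c,d}) ⊢ deadlocked
Reachable graph of Q (3 states):
  t0 = d.(0\{b,d} | (0 | 0) | (d.0 | 0\{b,c,d})) ⊢ ··d··> t1
  t1 = 0\{b,d} | (0 | 0) | (d.0 | 0\{b,c,d}) ⊢ ··d··> t2
  t2 = 0\{b,d} | (0 | 0) | (0 | 0\{b,c,d}) ⊢ deadlocked
Run σ = ⟨db⟩ on P: start {s0}
  after d @ step 1: {s1}
  after b @ step 2: {s2}
  — P admits the full trace.
Run σ = ⟨db⟩ on Q: start {t0}
  after d @ step 1: {t1}
  after b @ step 2: no successor for Q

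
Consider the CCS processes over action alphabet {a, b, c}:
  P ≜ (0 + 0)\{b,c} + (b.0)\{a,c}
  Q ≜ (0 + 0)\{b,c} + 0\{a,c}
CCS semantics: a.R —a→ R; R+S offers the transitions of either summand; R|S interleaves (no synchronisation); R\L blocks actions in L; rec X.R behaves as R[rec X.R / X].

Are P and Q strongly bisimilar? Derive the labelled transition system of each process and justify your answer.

P's transition system — 2 states:
  s0 = (0 + 0)\{b,c} + (b.0)\{a,c} ⊢ —b→ s1
  s1 = 0\{a,c} ⊢ (no moves)
Q's transition system — 1 states:
  t0 = (0 + 0)\{b,c} + 0\{a,c} ⊢ (no moves)
Bisimilarity quotient blocks:
  B0 = {s0}
  B1 = {s1, t0}
s0 ∈ B0, t0 ∈ B1 → different blocks

P ≁ Q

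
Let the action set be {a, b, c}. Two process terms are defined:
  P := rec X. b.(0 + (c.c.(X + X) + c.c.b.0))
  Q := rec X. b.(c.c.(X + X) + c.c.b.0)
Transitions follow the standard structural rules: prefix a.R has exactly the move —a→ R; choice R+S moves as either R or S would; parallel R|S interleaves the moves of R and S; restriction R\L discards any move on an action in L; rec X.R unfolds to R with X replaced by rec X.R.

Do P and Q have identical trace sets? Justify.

trace-equivalent

Reachable graph of P (7 states):
  p0 = rec X. b.(0 + (c.c.(X + X) + c.c.b.0)) has moves —b→ p1
  p1 = 0 + (c.c.((rec X. b.(0 + (c.c.(X + X) + c.c.b.0))) + (rec X. b.(0 + (c.c.(X + X) + c.c.b.0)))) + c.c.b.0) has moves —c→ p2, —c→ p3
  p2 = c.((rec X. b.(0 + (c.c.(X + X) + c.c.b.0))) + (rec X. b.(0 + (c.c.(X + X) + c.c.b.0)))) has moves —c→ p4
  p3 = c.b.0 has moves —c→ p5
  p4 = (rec X. b.(0 + (c.c.(X + X) + c.c.b.0))) + (rec X. b.(0 + (c.c.(X + X) + c.c.b.0))) has moves —b→ p1
  p5 = b.0 has moves —b→ p6
  p6 = 0 has moves (no moves)
Reachable graph of Q (7 states):
  q0 = rec X. b.(c.c.(X + X) + c.c.b.0) has moves —b→ q1
  q1 = c.c.((rec X. b.(c.c.(X + X) + c.c.b.0)) + (rec X. b.(c.c.(X + X) + c.c.b.0))) + c.c.b.0 has moves —c→ q2, —c→ q3
  q2 = c.((rec X. b.(c.c.(X + X) + c.c.b.0)) + (rec X. b.(c.c.(X + X) + c.c.b.0))) has moves —c→ q4
  q3 = c.b.0 has moves —c→ q5
  q4 = (rec X. b.(c.c.(X + X) + c.c.b.0)) + (rec X. b.(c.c.(X + X) + c.c.b.0)) has moves —b→ q1
  q5 = b.0 has moves —b→ q6
  q6 = 0 has moves (no moves)
Partition-refinement fixed point:
  B0 = {p0, p4, q0, q4}
  B1 = {p1, q1}
  B2 = {p3, q3}
  B3 = {p5, q5}
  B4 = {p6, q6}
  B5 = {p2, q2}
p0 ∈ B0, q0 ∈ B0 → same block
Bisimilar ⇒ trace-equivalent.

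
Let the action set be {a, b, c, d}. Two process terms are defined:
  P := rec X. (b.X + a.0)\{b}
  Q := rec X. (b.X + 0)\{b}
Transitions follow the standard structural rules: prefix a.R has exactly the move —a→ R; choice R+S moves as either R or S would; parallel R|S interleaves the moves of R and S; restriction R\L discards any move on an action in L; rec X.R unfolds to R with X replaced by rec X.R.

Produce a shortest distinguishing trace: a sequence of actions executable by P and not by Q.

a

P's transition system — 2 states:
  m0 = rec X. (b.X + a.0)\{b} → --a--▸ m1
  m1 = 0\{b} → (no moves)
Q's transition system — 1 states:
  n0 = rec X. (b.X + 0)\{b} → (no moves)
Executing a from P (initial set {m0}):
  after a @ step 1: {m1}
  — P admits the full trace.
Executing a from Q (initial set {n0}):
  after a @ step 1: no successor for Q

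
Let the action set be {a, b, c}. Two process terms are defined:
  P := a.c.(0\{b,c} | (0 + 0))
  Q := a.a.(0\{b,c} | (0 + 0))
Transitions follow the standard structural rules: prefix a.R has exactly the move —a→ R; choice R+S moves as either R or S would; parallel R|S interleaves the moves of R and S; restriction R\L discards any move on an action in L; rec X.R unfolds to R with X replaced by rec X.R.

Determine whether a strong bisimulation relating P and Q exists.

P's transition system — 3 states:
  p0 = a.c.(0\{b,c} | (0 + 0)) | =a=> p1
  p1 = c.(0\{b,c} | (0 + 0)) | =c=> p2
  p2 = 0\{b,c} | (0 + 0) | deadlocked
Q's transition system — 3 states:
  q0 = a.a.(0\{b,c} | (0 + 0)) | =a=> q1
  q1 = a.(0\{b,c} | (0 + 0)) | =a=> q2
  q2 = 0\{b,c} | (0 + 0) | deadlocked
Coarsest stable partition (strong bisimilarity classes):
  B0 = {p0}
  B1 = {p1}
  B2 = {p2, q2}
  B3 = {q0}
  B4 = {q1}
p0 ∈ B0, q0 ∈ B3 → different blocks

not bisimilar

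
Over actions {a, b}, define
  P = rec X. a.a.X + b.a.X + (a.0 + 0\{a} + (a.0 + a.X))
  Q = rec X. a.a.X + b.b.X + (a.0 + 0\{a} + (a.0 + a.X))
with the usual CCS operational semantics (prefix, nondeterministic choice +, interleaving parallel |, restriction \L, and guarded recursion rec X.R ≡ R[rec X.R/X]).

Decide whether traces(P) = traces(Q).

LTS(P): 3 reachable states
  p0 = rec X. a.a.X + b.a.X + (a.0 + 0\{a} + (a.0 + a.X)) ⊢ ··a··> p0, ··a··> p1, ··a··> p2, ··b··> p2
  p1 = 0 ⊢ ·
  p2 = a.(rec X. a.a.X + b.a.X + (a.0 + 0\{a} + (a.0 + a.X))) ⊢ ··a··> p0
LTS(Q): 4 reachable states
  q0 = rec X. a.a.X + b.b.X + (a.0 + 0\{a} + (a.0 + a.X)) ⊢ ··a··> q0, ··a··> q1, ··a··> q2, ··b··> q3
  q1 = 0 ⊢ ·
  q2 = a.(rec X. a.a.X + b.b.X + (a.0 + 0\{a} + (a.0 + a.X))) ⊢ ··a··> q0
  q3 = b.(rec X. a.a.X + b.b.X + (a.0 + 0\{a} + (a.0 + a.X))) ⊢ ··b··> q0
Executing ba from P (initial set {p0}):
  [1] b ⇒ {p2}
  [2] a ⇒ {p0}
  ✓ P
Executing ba from Q (initial set {q0}):
  [1] b ⇒ {q3}
  [2] a ⇒ ∅  — Q cannot continue

trace-distinct — witness ⟨ba⟩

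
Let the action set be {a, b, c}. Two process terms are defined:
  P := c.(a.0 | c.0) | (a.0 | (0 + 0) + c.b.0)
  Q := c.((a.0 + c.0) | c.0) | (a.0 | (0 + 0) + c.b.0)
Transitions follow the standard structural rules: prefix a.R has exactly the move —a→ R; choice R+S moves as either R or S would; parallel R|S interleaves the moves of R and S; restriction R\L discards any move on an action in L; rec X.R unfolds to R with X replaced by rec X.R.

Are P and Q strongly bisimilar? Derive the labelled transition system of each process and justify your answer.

P ≁ Q

LTS(P): 20 reachable states
  m0 = c.(a.0 | c.0) | (a.0 | (0 + 0) + c.b.0) has moves -a-> m1, -c-> m2, -c-> m3
  m1 = c.(a.0 | c.0) | (0 | (0 + 0)) has moves -c-> m4
  m2 = a.0 | c.0 | (a.0 | (0 + 0) + c.b.0) has moves -a-> m4, -a-> m5, -c-> m6, -c-> m7
  m3 = c.(a.0 | c.0) | b.0 has moves -b-> m8, -c-> m7
  m4 = a.0 | c.0 | (0 | (0 + 0)) has moves -a-> m9, -c-> m10
  m5 = 0 | c.0 | (a.0 | (0 + 0) + c.b.0) has moves -a-> m9, -c-> m11, -c-> m12
  m6 = a.0 | 0 | (a.0 | (0 + 0) + c.b.0) has moves -a-> m10, -a-> m11, -c-> m13
  m7 = a.0 | c.0 | b.0 has moves -a-> m12, -b-> m14, -c-> m13
  m8 = c.(a.0 | c.0) | 0 has moves -c-> m14
  m9 = 0 | c.0 | (0 | (0 + 0)) has moves -c-> m15
  m10 = a.0 | 0 | (0 | (0 + 0)) has moves -a-> m15
  m11 = 0 | 0 | (a.0 | (0 + 0) + c.b.0) has moves -a-> m15, -c-> m16
  m12 = 0 | c.0 | b.0 has moves -b-> m17, -c-> m16
  m13 = a.0 | 0 | b.0 has moves -a-> m16, -b-> m18
  m14 = a.0 | c.0 | 0 has moves -a-> m17, -c-> m18
  m15 = 0 | 0 | (0 | (0 + 0)) has moves ∅
  m16 = 0 | 0 | b.0 has moves -b-> m19
  m17 = 0 | c.0 | 0 has moves -c-> m19
  m18 = a.0 | 0 | 0 has moves -a-> m19
  m19 = 0 | 0 | 0 has moves ∅
LTS(Q): 20 reachable states
  n0 = c.((a.0 + c.0) | c.0) | (a.0 | (0 + 0) + c.b.0) has moves -a-> n1, -c-> n2, -c-> n3
  n1 = c.((a.0 + c.0) | c.0) | (0 | (0 + 0)) has moves -c-> n4
  n2 = (a.0 + c.0) | c.0 | (a.0 | (0 + 0) + c.b.0) has moves -a-> n4, -a-> n5, -c-> n5, -c-> n6, -c-> n7
  n3 = c.((a.0 + c.0) | c.0) | b.0 has moves -b-> n8, -c-> n7
  n4 = (a.0 + c.0) | c.0 | (0 | (0 + 0)) has moves -a-> n9, -c-> n10, -c-> n9
  n5 = 0 | c.0 | (a.0 | (0 + 0) + c.b.0) has moves -a-> n9, -c-> n11, -c-> n12
  n6 = (a.0 + c.0) | 0 | (a.0 | (0 + 0) + c.b.0) has moves -a-> n10, -a-> n11, -c-> n11, -c-> n13
  n7 = (a.0 + c.0) | c.0 | b.0 has moves -a-> n12, -b-> n14, -c-> n12, -c-> n13
  n8 = c.((a.0 + c.0) | c.0) | 0 has moves -c-> n14
  n9 = 0 | c.0 | (0 | (0 + 0)) has moves -c-> n15
  n10 = (a.0 + c.0) | 0 | (0 | (0 + 0)) has moves -a-> n15, -c-> n15
  n11 = 0 | 0 | (a.0 | (0 + 0) + c.b.0) has moves -a-> n15, -c-> n16
  n12 = 0 | c.0 | b.0 has moves -b-> n17, -c-> n16
  n13 = (a.0 + c.0) | 0 | b.0 has moves -a-> n16, -b-> n18, -c-> n16
  n14 = (a.0 + c.0) | c.0 | 0 has moves -a-> n17, -c-> n17, -c-> n18
  n15 = 0 | 0 | (0 | (0 + 0)) has moves ∅
  n16 = 0 | 0 | b.0 has moves -b-> n19
  n17 = 0 | c.0 | 0 has moves -c-> n19
  n18 = (a.0 + c.0) | 0 | 0 has moves -a-> n19, -c-> n19
  n19 = 0 | 0 | 0 has moves ∅
Coarsest stable partition (strong bisimilarity classes):
  B0 = {m0}
  B1 = {m2}
  B2 = {m5, n5}
  B3 = {m17, m9, n17, n9}
  B4 = {m15, m19, n15, n19}
  B5 = {m11, n11}
  B6 = {m16, n16}
  B7 = {m12, n12}
  B8 = {m14, m4}
  B9 = {m10, m18}
  B10 = {m7}
  B11 = {m13}
  B12 = {m6}
  B13 = {m3}
  B14 = {m1, m8}
  B15 = {n0}
  B16 = {n2}
  B17 = {n7}
  B18 = {n13}
  B19 = {n10, n18}
  B20 = {n14, n4}
  B21 = {n6}
  B22 = {n3}
  B23 = {n1, n8}
m0 ∈ B0, n0 ∈ B15 → different blocks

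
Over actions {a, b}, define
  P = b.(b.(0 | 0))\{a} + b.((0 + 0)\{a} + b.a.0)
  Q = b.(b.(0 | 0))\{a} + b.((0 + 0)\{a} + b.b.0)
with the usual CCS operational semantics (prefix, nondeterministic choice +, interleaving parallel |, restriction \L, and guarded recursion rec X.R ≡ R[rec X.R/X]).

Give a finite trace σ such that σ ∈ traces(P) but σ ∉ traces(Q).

Reachable graph of P (6 states):
  u0 = b.(b.(0 | 0))\{a} + b.((0 + 0)\{a} + b.a.0) → —b→ u1, —b→ u2
  u1 = (0 + 0)\{a} + b.a.0 → —b→ u3
  u2 = (b.(0 | 0))\{a} → —b→ u4
  u3 = a.0 → —a→ u5
  u4 = (0 | 0)\{a} → deadlocked
  u5 = 0 → deadlocked
Reachable graph of Q (6 states):
  v0 = b.(b.(0 | 0))\{a} + b.((0 + 0)\{a} + b.b.0) → —b→ v1, —b→ v2
  v1 = (0 + 0)\{a} + b.b.0 → —b→ v3
  v2 = (b.(0 | 0))\{a} → —b→ v4
  v3 = b.0 → —b→ v5
  v4 = (0 | 0)\{a} → deadlocked
  v5 = 0 → deadlocked
Trace ⟨bba⟩ through P, begin at {u0}:
  [1] b ⇒ {u1, u2}
  [2] b ⇒ {u3, u4}
  [3] a ⇒ {u5}
  — P admits the full trace.
Trace ⟨bba⟩ through Q, begin at {v0}:
  [1] b ⇒ {v1, v2}
  [2] b ⇒ {v3, v4}
  [3] a ⇒ ∅  — Q cannot continue

bba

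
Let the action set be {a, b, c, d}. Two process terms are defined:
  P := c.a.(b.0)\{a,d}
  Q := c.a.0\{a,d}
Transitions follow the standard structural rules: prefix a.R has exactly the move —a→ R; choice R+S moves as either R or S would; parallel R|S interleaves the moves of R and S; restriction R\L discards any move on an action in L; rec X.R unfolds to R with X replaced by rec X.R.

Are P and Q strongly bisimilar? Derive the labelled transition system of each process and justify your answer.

NO

P's transition system — 4 states:
  s0 = c.a.(b.0)\{a,d} has moves -c-> s1
  s1 = a.(b.0)\{a,d} has moves -a-> s2
  s2 = (b.0)\{a,d} has moves -b-> s3
  s3 = 0\{a,d} has moves deadlocked
Q's transition system — 3 states:
  t0 = c.a.0\{a,d} has moves -c-> t1
  t1 = a.0\{a,d} has moves -a-> t2
  t2 = 0\{a,d} has moves deadlocked
Coarsest stable partition (strong bisimilarity classes):
  B0 = {s0}
  B1 = {s1}
  B2 = {s2}
  B3 = {s3, t2}
  B4 = {t0}
  B5 = {t1}
s0 ∈ B0, t0 ∈ B4 → different blocks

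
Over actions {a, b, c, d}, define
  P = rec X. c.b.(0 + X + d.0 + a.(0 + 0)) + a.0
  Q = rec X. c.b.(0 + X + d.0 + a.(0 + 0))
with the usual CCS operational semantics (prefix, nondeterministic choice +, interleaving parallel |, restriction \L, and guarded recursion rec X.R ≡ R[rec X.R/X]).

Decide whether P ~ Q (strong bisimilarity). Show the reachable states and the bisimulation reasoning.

NO

P's transition system — 5 states:
  u0 = rec X. c.b.(0 + X + d.0 + a.(0 + 0)) + a.0 :: =a=> u1, =c=> u2
  u1 = 0 :: ∅
  u2 = b.(0 + (rec X. c.b.(0 + X + d.0 + a.(0 + 0)) + a.0) + d.0 + a.(0 + 0)) :: =b=> u3
  u3 = 0 + (rec X. c.b.(0 + X + d.0 + a.(0 + 0)) + a.0) + d.0 + a.(0 + 0) :: =a=> u1, =a=> u4, =c=> u2, =d=> u1
  u4 = 0 + 0 :: ∅
Q's transition system — 5 states:
  v0 = rec X. c.b.(0 + X + d.0 + a.(0 + 0)) :: =c=> v1
  v1 = b.(0 + (rec X. c.b.(0 + X + d.0 + a.(0 + 0))) + d.0 + a.(0 + 0)) :: =b=> v2
  v2 = 0 + (rec X. c.b.(0 + X + d.0 + a.(0 + 0))) + d.0 + a.(0 + 0) :: =a=> v3, =c=> v1, =d=> v4
  v3 = 0 + 0 :: ∅
  v4 = 0 :: ∅
Coarsest stable partition (strong bisimilarity classes):
  B0 = {u0}
  B1 = {u2, v1}
  B2 = {u3, v2}
  B3 = {u1, u4, v3, v4}
  B4 = {v0}
u0 ∈ B0, v0 ∈ B4 → different blocks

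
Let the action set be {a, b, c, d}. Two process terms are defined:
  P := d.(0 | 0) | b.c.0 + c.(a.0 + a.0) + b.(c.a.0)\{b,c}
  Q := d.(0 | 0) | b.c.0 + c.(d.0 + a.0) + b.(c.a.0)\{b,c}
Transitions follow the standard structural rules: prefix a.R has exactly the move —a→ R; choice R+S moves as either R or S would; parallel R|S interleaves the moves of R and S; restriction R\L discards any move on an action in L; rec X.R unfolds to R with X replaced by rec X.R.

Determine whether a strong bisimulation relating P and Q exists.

not bisimilar

LTS(P): 9 reachable states
  s0 = d.(0 | 0) | b.c.0 + c.(a.0 + a.0) + b.(c.a.0)\{b,c} ⊢ --b--▸ s1, --b--▸ s2, --c--▸ s3, --d--▸ s4
  s1 = (c.a.0)\{b,c} ⊢ stopped
  s2 = d.(0 | 0) | c.0 ⊢ --c--▸ s5, --d--▸ s6
  s3 = a.0 + a.0 ⊢ --a--▸ s7
  s4 = 0 | 0 | b.c.0 ⊢ --b--▸ s6
  s5 = d.(0 | 0) | 0 ⊢ --d--▸ s8
  s6 = 0 | 0 | c.0 ⊢ --c--▸ s8
  s7 = 0 ⊢ stopped
  s8 = 0 | 0 | 0 ⊢ stopped
LTS(Q): 9 reachable states
  t0 = d.(0 | 0) | b.c.0 + c.(d.0 + a.0) + b.(c.a.0)\{b,c} ⊢ --b--▸ t1, --b--▸ t2, --c--▸ t3, --d--▸ t4
  t1 = (c.a.0)\{b,c} ⊢ stopped
  t2 = d.(0 | 0) | c.0 ⊢ --c--▸ t5, --d--▸ t6
  t3 = d.0 + a.0 ⊢ --a--▸ t7, --d--▸ t7
  t4 = 0 | 0 | b.c.0 ⊢ --b--▸ t6
  t5 = d.(0 | 0) | 0 ⊢ --d--▸ t8
  t6 = 0 | 0 | c.0 ⊢ --c--▸ t8
  t7 = 0 ⊢ stopped
  t8 = 0 | 0 | 0 ⊢ stopped
Bisimilarity quotient blocks:
  B0 = {s0}
  B1 = {s4, t4}
  B2 = {s6, t6}
  B3 = {s1, s7, s8, t1, t7, t8}
  B4 = {s3}
  B5 = {s2, t2}
  B6 = {s5, t5}
  B7 = {t0}
  B8 = {t3}
s0 ∈ B0, t0 ∈ B7 → different blocks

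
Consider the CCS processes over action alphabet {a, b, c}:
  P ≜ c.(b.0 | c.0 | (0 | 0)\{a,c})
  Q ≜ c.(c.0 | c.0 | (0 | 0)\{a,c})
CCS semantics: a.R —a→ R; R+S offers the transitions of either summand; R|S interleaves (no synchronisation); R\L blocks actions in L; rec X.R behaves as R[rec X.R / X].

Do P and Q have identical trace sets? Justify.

P's transition system — 5 states:
  u0 = c.(b.0 | c.0 | (0 | 0)\{a,c}) → -c-> u1
  u1 = b.0 | c.0 | (0 | 0)\{a,c} → -b-> u2, -c-> u3
  u2 = 0 | c.0 | (0 | 0)\{a,c} → -c-> u4
  u3 = b.0 | 0 | (0 | 0)\{a,c} → -b-> u4
  u4 = 0 | 0 | (0 | 0)\{a,c} → deadlocked
Q's transition system — 5 states:
  v0 = c.(c.0 | c.0 | (0 | 0)\{a,c}) → -c-> v1
  v1 = c.0 | c.0 | (0 | 0)\{a,c} → -c-> v2, -c-> v3
  v2 = 0 | c.0 | (0 | 0)\{a,c} → -c-> v4
  v3 = c.0 | 0 | (0 | 0)\{a,c} → -c-> v4
  v4 = 0 | 0 | (0 | 0)\{a,c} → deadlocked
Trace ⟨cb⟩ through P, begin at {u0}:
  [1] c ⇒ {u1}
  [2] b ⇒ {u2}
  — P admits the full trace.
Trace ⟨cb⟩ through Q, begin at {v0}:
  [1] c ⇒ {v1}
  [2] b ⇒ no successor for Q

NO — witness ⟨cb⟩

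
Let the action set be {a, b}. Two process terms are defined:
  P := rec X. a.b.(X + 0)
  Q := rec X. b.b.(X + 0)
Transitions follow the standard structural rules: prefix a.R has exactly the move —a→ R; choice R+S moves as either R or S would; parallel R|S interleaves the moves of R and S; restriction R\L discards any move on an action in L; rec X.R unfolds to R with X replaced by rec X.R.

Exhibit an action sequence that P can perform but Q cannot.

a

Reachable graph of P (3 states):
  p0 = rec X. a.b.(X + 0) :: ··a··> p1
  p1 = b.((rec X. a.b.(X + 0)) + 0) :: ··b··> p2
  p2 = (rec X. a.b.(X + 0)) + 0 :: ··a··> p1
Reachable graph of Q (3 states):
  q0 = rec X. b.b.(X + 0) :: ··b··> q1
  q1 = b.((rec X. b.b.(X + 0)) + 0) :: ··b··> q2
  q2 = (rec X. b.b.(X + 0)) + 0 :: ··b··> q1
Trace ⟨a⟩ through P, begin at {p0}:
  after a @ step 1: {p1}
  ✓ P
Trace ⟨a⟩ through Q, begin at {q0}:
  after a @ step 1: ∅ (Q stuck)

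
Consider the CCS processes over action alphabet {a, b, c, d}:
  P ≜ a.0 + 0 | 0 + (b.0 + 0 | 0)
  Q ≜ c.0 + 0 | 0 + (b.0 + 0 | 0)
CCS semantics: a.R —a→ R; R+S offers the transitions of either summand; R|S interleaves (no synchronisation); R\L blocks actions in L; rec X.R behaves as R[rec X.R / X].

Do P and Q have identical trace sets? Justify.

LTS(P): 2 reachable states
  m0 = a.0 + 0 | 0 + (b.0 + 0 | 0) → ··a··> m1, ··b··> m1
  m1 = 0 → ∅
LTS(Q): 2 reachable states
  n0 = c.0 + 0 | 0 + (b.0 + 0 | 0) → ··b··> n1, ··c··> n1
  n1 = 0 → ∅
Executing a from P (initial set {m0}):
  after a @ step 1: {m1}
  — P admits the full trace.
Executing a from Q (initial set {n0}):
  after a @ step 1: no successor for Q

traces(P) ≠ traces(Q) — witness ⟨a⟩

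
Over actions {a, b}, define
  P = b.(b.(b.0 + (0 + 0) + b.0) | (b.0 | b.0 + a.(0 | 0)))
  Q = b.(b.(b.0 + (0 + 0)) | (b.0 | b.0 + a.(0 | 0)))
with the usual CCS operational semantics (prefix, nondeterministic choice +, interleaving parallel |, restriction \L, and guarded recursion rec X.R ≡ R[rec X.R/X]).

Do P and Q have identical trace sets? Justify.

Reachable graph of P (13 states):
  s0 = b.(b.(b.0 + (0 + 0) + b.0) | (b.0 | b.0 + a.(0 | 0))) → =b=> s1
  s1 = b.(b.0 + (0 + 0) + b.0) | (b.0 | b.0 + a.(0 | 0)) → =a=> s2, =b=> s3, =b=> s4, =b=> s5
  s2 = b.(b.0 + (0 + 0) + b.0) | (0 | 0) → =b=> s6
  s3 = (b.0 + (0 + 0) + b.0) | (b.0 | b.0 + a.(0 | 0)) → =a=> s6, =b=> s7, =b=> s8, =b=> s9
  s4 = b.(b.0 + (0 + 0) + b.0) | (0 | b.0) → =b=> s2, =b=> s7
  s5 = b.(b.0 + (0 + 0) + b.0) | (b.0 | 0) → =b=> s2, =b=> s8
  s6 = (b.0 + (0 + 0) + b.0) | (0 | 0) → =b=> s10
  s7 = (b.0 + (0 + 0) + b.0) | (0 | b.0) → =b=> s11, =b=> s6
  s8 = (b.0 + (0 + 0) + b.0) | (b.0 | 0) → =b=> s12, =b=> s6
  s9 = 0 | (b.0 | b.0 + a.(0 | 0)) → =a=> s10, =b=> s11, =b=> s12
  s10 = 0 | (0 | 0) → ·
  s11 = 0 | (0 | b.0) → =b=> s10
  s12 = 0 | (b.0 | 0) → =b=> s10
Reachable graph of Q (13 states):
  t0 = b.(b.(b.0 + (0 + 0)) | (b.0 | b.0 + a.(0 | 0))) → =b=> t1
  t1 = b.(b.0 + (0 + 0)) | (b.0 | b.0 + a.(0 | 0)) → =a=> t2, =b=> t3, =b=> t4, =b=> t5
  t2 = b.(b.0 + (0 + 0)) | (0 | 0) → =b=> t6
  t3 = (b.0 + (0 + 0)) | (b.0 | b.0 + a.(0 | 0)) → =a=> t6, =b=> t7, =b=> t8, =b=> t9
  t4 = b.(b.0 + (0 + 0)) | (0 | b.0) → =b=> t2, =b=> t7
  t5 = b.(b.0 + (0 + 0)) | (b.0 | 0) → =b=> t2, =b=> t8
  t6 = (b.0 + (0 + 0)) | (0 | 0) → =b=> t10
  t7 = (b.0 + (0 + 0)) | (0 | b.0) → =b=> t11, =b=> t6
  t8 = (b.0 + (0 + 0)) | (b.0 | 0) → =b=> t12, =b=> t6
  t9 = 0 | (b.0 | b.0 + a.(0 | 0)) → =a=> t10, =b=> t11, =b=> t12
  t10 = 0 | (0 | 0) → ·
  t11 = 0 | (0 | b.0) → =b=> t10
  t12 = 0 | (b.0 | 0) → =b=> t10
Coarsest stable partition (strong bisimilarity classes):
  B0 = {s0, t0}
  B1 = {s1, t1}
  B2 = {s2, s7, s8, t2, t7, t8}
  B3 = {s11, s12, s6, t11, t12, t6}
  B4 = {s10, t10}
  B5 = {s4, s5, t4, t5}
  B6 = {s3, t3}
  B7 = {s9, t9}
s0 ∈ B0, t0 ∈ B0 → same block
Bisimilar ⇒ trace-equivalent.

YES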